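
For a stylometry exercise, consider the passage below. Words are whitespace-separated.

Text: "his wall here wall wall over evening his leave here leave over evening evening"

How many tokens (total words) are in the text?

Tokens: his, wall, here, wall, wall, over, evening, his, leave, here, leave, over, evening, evening
N = 14

14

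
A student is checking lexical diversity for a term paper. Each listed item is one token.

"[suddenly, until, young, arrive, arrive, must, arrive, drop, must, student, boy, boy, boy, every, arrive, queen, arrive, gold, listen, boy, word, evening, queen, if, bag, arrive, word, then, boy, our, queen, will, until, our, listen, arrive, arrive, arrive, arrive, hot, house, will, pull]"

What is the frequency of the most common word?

Frequencies: arrive:10, boy:5, queen:3, until:2, must:2, listen:2, word:2, our:2, will:2, suddenly:1, young:1, drop:1, student:1, every:1, gold:1, evening:1, if:1, bag:1, then:1, hot:1, … (2 more, each freq 1)
Most common: 'arrive' with frequency 10.

10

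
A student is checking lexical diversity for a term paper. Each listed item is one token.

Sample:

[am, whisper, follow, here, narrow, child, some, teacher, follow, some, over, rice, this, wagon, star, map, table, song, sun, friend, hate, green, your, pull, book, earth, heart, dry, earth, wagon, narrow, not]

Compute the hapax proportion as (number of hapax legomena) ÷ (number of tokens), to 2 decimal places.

0.69

Frequencies: follow:2, narrow:2, some:2, wagon:2, earth:2, am:1, whisper:1, here:1, child:1, teacher:1, over:1, rice:1, this:1, star:1, map:1, table:1, song:1, sun:1, friend:1, hate:1, … (7 more, each freq 1)
Hapax count = 22; token count = 32.
Ratio = 22 / 32 = 0.69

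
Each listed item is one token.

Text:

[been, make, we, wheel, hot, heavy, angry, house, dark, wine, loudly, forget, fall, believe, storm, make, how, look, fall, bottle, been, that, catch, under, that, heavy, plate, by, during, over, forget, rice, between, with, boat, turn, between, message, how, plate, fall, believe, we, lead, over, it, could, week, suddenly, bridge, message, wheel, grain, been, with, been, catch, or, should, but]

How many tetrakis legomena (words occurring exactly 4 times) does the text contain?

Frequencies: been:4, fall:3, make:2, we:2, wheel:2, heavy:2, forget:2, believe:2, how:2, that:2, catch:2, plate:2, over:2, between:2, with:2, message:2, hot:1, angry:1, house:1, dark:1, … (21 more, each freq 1)
Words with frequency 4: been

1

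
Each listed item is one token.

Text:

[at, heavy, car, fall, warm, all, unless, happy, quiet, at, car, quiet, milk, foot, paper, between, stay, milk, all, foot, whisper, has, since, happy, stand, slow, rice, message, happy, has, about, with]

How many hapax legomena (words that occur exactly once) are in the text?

15

Frequencies: happy:3, at:2, car:2, all:2, quiet:2, milk:2, foot:2, has:2, heavy:1, fall:1, warm:1, unless:1, paper:1, between:1, stay:1, whisper:1, since:1, stand:1, slow:1, rice:1, … (3 more, each freq 1)
Hapax (freq=1): about, between, fall, heavy, message, paper, rice, since, slow, stand, stay, unless, warm, whisper, with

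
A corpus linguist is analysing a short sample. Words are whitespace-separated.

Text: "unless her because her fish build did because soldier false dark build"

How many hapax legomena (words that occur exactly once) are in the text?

Frequencies: her:2, because:2, build:2, unless:1, fish:1, did:1, soldier:1, false:1, dark:1
Hapax (freq=1): dark, did, false, fish, soldier, unless

6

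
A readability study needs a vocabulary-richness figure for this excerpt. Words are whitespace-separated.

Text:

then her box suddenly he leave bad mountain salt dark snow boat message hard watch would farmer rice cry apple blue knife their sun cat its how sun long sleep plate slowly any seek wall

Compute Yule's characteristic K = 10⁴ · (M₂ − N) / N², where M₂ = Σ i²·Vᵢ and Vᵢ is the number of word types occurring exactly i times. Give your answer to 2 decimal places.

16.33

Frequencies: sun:2, then:1, her:1, box:1, suddenly:1, he:1, leave:1, bad:1, mountain:1, salt:1, dark:1, snow:1, boat:1, message:1, hard:1, watch:1, would:1, farmer:1, rice:1, cry:1, … (14 more, each freq 1)
N = 35. Frequency spectrum: V_1=33, V_2=1
M₂ = 1²·33 + 2²·1 = 37
K = 10000 × (37 − 35) / 35² = 16.33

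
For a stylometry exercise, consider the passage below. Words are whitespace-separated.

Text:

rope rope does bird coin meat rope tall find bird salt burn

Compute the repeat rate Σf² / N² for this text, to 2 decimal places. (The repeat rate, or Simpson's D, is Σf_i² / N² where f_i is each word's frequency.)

0.14

Frequencies: rope:3, bird:2, does:1, coin:1, meat:1, tall:1, find:1, salt:1, burn:1
Σf² = 20; N² = 144
Repeat rate = 20 / 144 = 0.14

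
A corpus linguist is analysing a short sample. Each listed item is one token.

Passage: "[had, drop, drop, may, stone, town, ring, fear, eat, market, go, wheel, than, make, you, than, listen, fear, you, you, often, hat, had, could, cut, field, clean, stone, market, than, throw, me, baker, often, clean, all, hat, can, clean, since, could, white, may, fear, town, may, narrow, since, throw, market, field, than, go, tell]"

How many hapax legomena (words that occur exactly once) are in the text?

Frequencies: than:4, may:3, fear:3, market:3, you:3, clean:3, had:2, drop:2, stone:2, town:2, go:2, often:2, hat:2, could:2, field:2, throw:2, since:2, ring:1, eat:1, wheel:1, … (10 more, each freq 1)
Hapax (freq=1): all, baker, can, cut, eat, listen, make, me, narrow, ring, tell, wheel, white

13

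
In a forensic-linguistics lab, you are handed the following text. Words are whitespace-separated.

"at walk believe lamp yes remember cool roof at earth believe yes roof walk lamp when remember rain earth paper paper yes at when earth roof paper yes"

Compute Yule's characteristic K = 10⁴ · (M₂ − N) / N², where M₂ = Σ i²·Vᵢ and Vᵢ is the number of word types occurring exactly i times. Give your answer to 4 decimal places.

586.7347

Frequencies: yes:4, at:3, roof:3, earth:3, paper:3, walk:2, believe:2, lamp:2, remember:2, when:2, cool:1, rain:1
N = 28. Frequency spectrum: V_1=2, V_2=5, V_3=4, V_4=1
M₂ = 1²·2 + 2²·5 + 3²·4 + 4²·1 = 74
K = 10000 × (74 − 28) / 28² = 586.7347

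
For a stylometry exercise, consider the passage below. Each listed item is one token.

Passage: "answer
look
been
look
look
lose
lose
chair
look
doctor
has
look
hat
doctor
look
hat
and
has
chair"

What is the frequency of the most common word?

Frequencies: look:6, lose:2, chair:2, doctor:2, has:2, hat:2, answer:1, been:1, and:1
Most common: 'look' with frequency 6.

6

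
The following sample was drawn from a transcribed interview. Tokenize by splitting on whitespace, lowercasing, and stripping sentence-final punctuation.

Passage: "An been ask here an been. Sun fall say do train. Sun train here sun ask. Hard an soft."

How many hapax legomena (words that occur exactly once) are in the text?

5

Frequencies: an:3, sun:3, been:2, ask:2, here:2, train:2, fall:1, say:1, do:1, hard:1, soft:1
Hapax (freq=1): do, fall, hard, say, soft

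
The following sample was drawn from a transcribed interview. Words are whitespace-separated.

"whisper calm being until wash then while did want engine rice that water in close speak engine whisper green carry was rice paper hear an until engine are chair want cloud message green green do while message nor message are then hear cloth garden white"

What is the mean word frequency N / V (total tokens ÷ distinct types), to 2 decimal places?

N = 45 tokens, V = 31 types.
Mean frequency = N / V = 45 / 31 = 1.45

1.45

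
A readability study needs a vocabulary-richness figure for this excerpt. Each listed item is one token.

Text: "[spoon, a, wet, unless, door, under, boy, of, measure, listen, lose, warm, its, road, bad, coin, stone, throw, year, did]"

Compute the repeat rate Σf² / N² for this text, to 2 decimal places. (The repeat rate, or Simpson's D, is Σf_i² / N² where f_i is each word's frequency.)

0.05

Frequencies: spoon:1, a:1, wet:1, unless:1, door:1, under:1, boy:1, of:1, measure:1, listen:1, lose:1, warm:1, its:1, road:1, bad:1, coin:1, stone:1, throw:1, year:1, did:1
Σf² = 20; N² = 400
Repeat rate = 20 / 400 = 0.05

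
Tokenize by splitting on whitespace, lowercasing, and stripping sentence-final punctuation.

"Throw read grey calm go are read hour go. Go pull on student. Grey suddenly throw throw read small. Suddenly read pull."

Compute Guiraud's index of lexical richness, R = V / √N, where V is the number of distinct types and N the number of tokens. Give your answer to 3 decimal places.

2.558

N = 22, V = 12.
√N = 4.690416
R = 12 / 4.690416 = 2.558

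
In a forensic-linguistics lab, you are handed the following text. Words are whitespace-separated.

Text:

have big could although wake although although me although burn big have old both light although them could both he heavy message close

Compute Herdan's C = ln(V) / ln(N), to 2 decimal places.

N = 23, V = 15.
ln(V) = 2.708050, ln(N) = 3.135494
C = 2.708050 / 3.135494 = 0.86

0.86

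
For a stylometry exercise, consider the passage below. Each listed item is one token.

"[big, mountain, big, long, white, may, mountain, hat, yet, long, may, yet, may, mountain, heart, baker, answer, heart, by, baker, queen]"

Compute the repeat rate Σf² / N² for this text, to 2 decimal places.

0.10

Frequencies: mountain:3, may:3, big:2, long:2, yet:2, heart:2, baker:2, white:1, hat:1, answer:1, by:1, queen:1
Σf² = 43; N² = 441
Repeat rate = 43 / 441 = 0.10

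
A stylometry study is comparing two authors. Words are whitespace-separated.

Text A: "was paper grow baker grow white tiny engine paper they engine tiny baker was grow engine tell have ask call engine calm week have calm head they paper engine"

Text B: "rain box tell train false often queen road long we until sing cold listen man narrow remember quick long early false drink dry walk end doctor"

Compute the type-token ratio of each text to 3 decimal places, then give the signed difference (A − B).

-0.406

TTR(A) = 15/29 = 0.517
TTR(B) = 24/26 = 0.923
Difference = 0.517 − 0.923 = -0.406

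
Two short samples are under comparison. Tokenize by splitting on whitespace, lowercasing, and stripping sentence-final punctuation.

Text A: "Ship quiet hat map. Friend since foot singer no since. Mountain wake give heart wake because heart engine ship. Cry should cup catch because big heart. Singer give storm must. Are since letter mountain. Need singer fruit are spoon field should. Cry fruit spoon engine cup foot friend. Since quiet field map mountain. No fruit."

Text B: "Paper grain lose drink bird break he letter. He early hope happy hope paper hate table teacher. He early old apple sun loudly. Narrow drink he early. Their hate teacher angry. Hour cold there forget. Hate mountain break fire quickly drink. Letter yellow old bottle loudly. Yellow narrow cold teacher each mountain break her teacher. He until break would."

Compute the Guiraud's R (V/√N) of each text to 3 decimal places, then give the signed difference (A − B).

A: V=28, N=55, R=3.776
B: V=34, N=59, R=4.426
Difference = 3.776 − 4.426 = -0.650

-0.650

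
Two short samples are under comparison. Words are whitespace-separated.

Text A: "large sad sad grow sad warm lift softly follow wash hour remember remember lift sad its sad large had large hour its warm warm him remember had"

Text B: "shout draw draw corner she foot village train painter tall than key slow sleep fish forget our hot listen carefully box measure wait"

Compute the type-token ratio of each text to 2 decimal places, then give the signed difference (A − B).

-0.48

TTR(A) = 13/27 = 0.48
TTR(B) = 22/23 = 0.96
Difference = 0.48 − 0.96 = -0.48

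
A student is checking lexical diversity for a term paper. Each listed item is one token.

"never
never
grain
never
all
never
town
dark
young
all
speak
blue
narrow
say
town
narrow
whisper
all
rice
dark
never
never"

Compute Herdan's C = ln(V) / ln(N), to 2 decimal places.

0.80

N = 22, V = 12.
ln(V) = 2.484907, ln(N) = 3.091042
C = 2.484907 / 3.091042 = 0.80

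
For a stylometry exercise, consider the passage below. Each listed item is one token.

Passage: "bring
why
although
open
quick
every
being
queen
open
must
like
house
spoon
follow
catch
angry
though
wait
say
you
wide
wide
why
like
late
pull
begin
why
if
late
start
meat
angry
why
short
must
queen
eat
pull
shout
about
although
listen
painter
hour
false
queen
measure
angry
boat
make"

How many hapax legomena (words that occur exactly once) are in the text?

Frequencies: why:4, queen:3, angry:3, although:2, open:2, must:2, like:2, wide:2, late:2, pull:2, bring:1, quick:1, every:1, being:1, house:1, spoon:1, follow:1, catch:1, though:1, wait:1, … (17 more, each freq 1)
Hapax (freq=1): about, begin, being, boat, bring, catch, eat, every, false, follow, hour, house, if, listen, make, measure, meat, painter, quick, say, short, shout, spoon, start, though, wait, you

27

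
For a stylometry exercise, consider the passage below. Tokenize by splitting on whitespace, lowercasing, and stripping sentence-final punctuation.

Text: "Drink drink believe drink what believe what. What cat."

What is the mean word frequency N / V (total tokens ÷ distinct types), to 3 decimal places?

N = 9 tokens, V = 4 types.
Mean frequency = N / V = 9 / 4 = 2.250

2.250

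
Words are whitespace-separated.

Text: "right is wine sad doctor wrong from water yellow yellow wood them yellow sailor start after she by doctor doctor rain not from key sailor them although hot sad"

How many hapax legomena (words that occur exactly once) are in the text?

15

Frequencies: doctor:3, yellow:3, sad:2, from:2, them:2, sailor:2, right:1, is:1, wine:1, wrong:1, water:1, wood:1, start:1, after:1, she:1, by:1, rain:1, not:1, key:1, although:1, … (1 more, each freq 1)
Hapax (freq=1): after, although, by, hot, is, key, not, rain, right, she, start, water, wine, wood, wrong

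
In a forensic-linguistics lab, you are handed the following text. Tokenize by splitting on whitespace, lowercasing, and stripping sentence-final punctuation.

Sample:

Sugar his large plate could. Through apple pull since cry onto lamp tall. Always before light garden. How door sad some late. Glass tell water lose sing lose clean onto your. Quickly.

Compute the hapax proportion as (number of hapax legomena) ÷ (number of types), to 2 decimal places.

Frequencies: onto:2, lose:2, sugar:1, his:1, large:1, plate:1, could:1, through:1, apple:1, pull:1, since:1, cry:1, lamp:1, tall:1, always:1, before:1, light:1, garden:1, how:1, door:1, … (10 more, each freq 1)
Hapax count = 28; type count = 30.
Ratio = 28 / 30 = 0.93

0.93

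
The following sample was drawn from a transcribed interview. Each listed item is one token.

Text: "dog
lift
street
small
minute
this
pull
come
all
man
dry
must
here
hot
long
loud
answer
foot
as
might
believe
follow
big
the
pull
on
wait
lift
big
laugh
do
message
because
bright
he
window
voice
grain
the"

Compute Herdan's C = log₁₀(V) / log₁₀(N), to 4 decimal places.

N = 39, V = 35.
log₁₀(V) = 1.544068, log₁₀(N) = 1.591065
C = 1.544068 / 1.591065 = 0.9705

0.9705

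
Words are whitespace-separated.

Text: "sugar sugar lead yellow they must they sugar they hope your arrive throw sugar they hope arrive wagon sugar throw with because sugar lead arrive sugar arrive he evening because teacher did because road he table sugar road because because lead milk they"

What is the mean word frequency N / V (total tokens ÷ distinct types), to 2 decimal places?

2.26

N = 43 tokens, V = 19 types.
Mean frequency = N / V = 43 / 19 = 2.26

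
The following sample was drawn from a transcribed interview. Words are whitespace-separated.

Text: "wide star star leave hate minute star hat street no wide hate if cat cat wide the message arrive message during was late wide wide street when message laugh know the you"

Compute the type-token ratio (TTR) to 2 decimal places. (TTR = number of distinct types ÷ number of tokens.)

0.63

N = 32 tokens, V = 20 types.
TTR = V / N = 20 / 32 = 0.63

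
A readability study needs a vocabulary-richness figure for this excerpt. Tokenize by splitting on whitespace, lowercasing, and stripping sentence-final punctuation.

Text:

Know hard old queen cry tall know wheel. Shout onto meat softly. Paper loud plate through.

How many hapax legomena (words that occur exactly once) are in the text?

14

Frequencies: know:2, hard:1, old:1, queen:1, cry:1, tall:1, wheel:1, shout:1, onto:1, meat:1, softly:1, paper:1, loud:1, plate:1, through:1
Hapax (freq=1): cry, hard, loud, meat, old, onto, paper, plate, queen, shout, softly, tall, through, wheel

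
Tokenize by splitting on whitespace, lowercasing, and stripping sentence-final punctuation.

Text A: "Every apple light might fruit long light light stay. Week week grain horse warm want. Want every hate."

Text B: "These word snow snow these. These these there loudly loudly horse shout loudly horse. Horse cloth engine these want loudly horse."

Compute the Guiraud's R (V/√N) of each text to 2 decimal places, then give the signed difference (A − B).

0.88

A: V=13, N=18, R=3.06
B: V=10, N=21, R=2.18
Difference = 3.06 − 2.18 = 0.88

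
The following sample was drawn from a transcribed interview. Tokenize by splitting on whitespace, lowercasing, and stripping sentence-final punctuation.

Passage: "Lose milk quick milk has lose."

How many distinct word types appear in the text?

4

Distinct types: {has, lose, milk, quick}
V = 4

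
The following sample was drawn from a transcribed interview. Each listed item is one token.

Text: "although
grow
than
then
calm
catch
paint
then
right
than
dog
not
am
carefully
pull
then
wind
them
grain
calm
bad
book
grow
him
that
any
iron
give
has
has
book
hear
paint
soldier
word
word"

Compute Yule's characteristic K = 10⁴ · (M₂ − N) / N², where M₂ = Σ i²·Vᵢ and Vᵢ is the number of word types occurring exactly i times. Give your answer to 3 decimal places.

154.321

Frequencies: then:3, grow:2, than:2, calm:2, paint:2, book:2, has:2, word:2, although:1, catch:1, right:1, dog:1, not:1, am:1, carefully:1, pull:1, wind:1, them:1, grain:1, bad:1, … (7 more, each freq 1)
N = 36. Frequency spectrum: V_1=19, V_2=7, V_3=1
M₂ = 1²·19 + 2²·7 + 3²·1 = 56
K = 10000 × (56 − 36) / 36² = 154.321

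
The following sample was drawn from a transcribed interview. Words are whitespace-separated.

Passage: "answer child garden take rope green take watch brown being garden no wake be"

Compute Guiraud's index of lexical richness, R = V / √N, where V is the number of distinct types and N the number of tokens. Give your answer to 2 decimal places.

3.21

N = 14, V = 12.
√N = 3.741657
R = 12 / 3.741657 = 3.21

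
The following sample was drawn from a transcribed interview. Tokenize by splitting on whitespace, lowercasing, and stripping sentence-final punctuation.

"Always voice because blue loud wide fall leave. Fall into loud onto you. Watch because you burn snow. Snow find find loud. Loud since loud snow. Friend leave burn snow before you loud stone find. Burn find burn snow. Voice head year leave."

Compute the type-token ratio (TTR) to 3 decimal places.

N = 43 tokens, V = 21 types.
TTR = V / N = 21 / 43 = 0.488

0.488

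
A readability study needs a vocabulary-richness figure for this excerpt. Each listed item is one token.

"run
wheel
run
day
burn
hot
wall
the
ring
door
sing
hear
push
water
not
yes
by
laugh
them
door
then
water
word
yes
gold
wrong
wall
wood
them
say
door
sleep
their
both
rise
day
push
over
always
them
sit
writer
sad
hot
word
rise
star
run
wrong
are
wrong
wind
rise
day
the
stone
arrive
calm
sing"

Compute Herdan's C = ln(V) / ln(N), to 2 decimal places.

0.90

N = 59, V = 39.
ln(V) = 3.663562, ln(N) = 4.077537
C = 3.663562 / 4.077537 = 0.90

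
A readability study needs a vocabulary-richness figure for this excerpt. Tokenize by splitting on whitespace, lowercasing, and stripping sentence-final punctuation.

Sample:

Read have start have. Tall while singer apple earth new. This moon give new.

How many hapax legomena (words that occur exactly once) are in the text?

Frequencies: have:2, new:2, read:1, start:1, tall:1, while:1, singer:1, apple:1, earth:1, this:1, moon:1, give:1
Hapax (freq=1): apple, earth, give, moon, read, singer, start, tall, this, while

10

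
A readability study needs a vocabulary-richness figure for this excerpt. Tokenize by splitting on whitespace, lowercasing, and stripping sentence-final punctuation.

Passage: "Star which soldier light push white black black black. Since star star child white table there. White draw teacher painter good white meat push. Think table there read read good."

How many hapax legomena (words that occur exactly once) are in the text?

Frequencies: white:4, star:3, black:3, push:2, table:2, there:2, good:2, read:2, which:1, soldier:1, light:1, since:1, child:1, draw:1, teacher:1, painter:1, meat:1, think:1
Hapax (freq=1): child, draw, light, meat, painter, since, soldier, teacher, think, which

10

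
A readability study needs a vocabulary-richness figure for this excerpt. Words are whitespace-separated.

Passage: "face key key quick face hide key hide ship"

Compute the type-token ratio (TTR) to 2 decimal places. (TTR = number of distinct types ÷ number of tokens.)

0.56

N = 9 tokens, V = 5 types.
TTR = V / N = 5 / 9 = 0.56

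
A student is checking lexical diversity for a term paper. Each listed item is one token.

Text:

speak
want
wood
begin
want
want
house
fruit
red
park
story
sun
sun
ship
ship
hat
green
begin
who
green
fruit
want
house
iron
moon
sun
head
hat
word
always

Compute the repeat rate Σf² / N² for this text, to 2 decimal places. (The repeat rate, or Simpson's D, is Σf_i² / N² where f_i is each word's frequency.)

0.07

Frequencies: want:4, sun:3, begin:2, house:2, fruit:2, ship:2, hat:2, green:2, speak:1, wood:1, red:1, park:1, story:1, who:1, iron:1, moon:1, head:1, word:1, always:1
Σf² = 60; N² = 900
Repeat rate = 60 / 900 = 0.07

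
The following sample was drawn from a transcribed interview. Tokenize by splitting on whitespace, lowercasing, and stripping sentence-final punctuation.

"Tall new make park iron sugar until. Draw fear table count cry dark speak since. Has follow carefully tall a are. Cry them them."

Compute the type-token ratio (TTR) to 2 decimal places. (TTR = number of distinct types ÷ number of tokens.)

0.88

N = 24 tokens, V = 21 types.
TTR = V / N = 21 / 24 = 0.88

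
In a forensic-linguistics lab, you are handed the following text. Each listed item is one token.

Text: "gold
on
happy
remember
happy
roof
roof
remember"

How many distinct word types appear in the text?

5

Distinct types: {gold, happy, on, remember, roof}
V = 5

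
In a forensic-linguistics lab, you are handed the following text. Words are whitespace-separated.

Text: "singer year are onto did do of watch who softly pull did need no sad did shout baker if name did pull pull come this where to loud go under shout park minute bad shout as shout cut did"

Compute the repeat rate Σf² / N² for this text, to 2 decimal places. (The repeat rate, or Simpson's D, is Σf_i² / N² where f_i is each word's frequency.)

Frequencies: did:5, shout:4, pull:3, singer:1, year:1, are:1, onto:1, do:1, of:1, watch:1, who:1, softly:1, need:1, no:1, sad:1, baker:1, if:1, name:1, come:1, this:1, … (10 more, each freq 1)
Σf² = 77; N² = 1521
Repeat rate = 77 / 1521 = 0.05

0.05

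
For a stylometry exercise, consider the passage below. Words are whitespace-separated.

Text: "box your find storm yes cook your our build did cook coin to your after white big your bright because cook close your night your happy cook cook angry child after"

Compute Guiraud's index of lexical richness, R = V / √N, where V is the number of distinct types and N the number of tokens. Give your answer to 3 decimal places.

3.772

N = 31, V = 21.
√N = 5.567764
R = 21 / 5.567764 = 3.772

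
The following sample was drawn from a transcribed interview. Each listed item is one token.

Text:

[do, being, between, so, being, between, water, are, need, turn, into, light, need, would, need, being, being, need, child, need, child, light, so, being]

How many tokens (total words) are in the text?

24

Tokens: do, being, between, so, being, between, water, are, need, turn, into, light, need, would, need, being, being, need, child, need, child, light, so, being
N = 24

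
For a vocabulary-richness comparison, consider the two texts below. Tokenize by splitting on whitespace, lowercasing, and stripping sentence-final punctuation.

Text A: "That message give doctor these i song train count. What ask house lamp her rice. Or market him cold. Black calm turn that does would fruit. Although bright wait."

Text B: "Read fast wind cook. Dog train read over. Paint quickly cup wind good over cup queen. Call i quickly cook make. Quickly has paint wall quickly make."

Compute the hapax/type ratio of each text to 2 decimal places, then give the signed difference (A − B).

A: hapax=27, V=28, ratio=0.96
B: hapax=9, V=17, ratio=0.53
Difference = 0.96 − 0.53 = 0.43

0.43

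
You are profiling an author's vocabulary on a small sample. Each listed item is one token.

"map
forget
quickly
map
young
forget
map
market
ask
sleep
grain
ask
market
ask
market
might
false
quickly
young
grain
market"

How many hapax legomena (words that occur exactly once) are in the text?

Frequencies: market:4, map:3, ask:3, forget:2, quickly:2, young:2, grain:2, sleep:1, might:1, false:1
Hapax (freq=1): false, might, sleep

3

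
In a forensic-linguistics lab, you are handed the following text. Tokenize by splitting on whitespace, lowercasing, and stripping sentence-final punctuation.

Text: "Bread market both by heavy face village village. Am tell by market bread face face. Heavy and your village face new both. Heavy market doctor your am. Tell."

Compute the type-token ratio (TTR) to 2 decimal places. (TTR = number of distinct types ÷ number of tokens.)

0.46

N = 28 tokens, V = 13 types.
TTR = V / N = 13 / 28 = 0.46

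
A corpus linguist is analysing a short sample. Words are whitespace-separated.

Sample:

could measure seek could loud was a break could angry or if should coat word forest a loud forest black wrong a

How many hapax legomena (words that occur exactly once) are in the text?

12

Frequencies: could:3, a:3, loud:2, forest:2, measure:1, seek:1, was:1, break:1, angry:1, or:1, if:1, should:1, coat:1, word:1, black:1, wrong:1
Hapax (freq=1): angry, black, break, coat, if, measure, or, seek, should, was, word, wrong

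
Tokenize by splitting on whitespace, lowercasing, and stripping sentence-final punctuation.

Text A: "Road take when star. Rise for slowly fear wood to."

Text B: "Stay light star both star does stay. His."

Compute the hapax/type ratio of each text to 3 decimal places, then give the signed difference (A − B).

A: hapax=10, V=10, ratio=1.000
B: hapax=4, V=6, ratio=0.667
Difference = 1.000 − 0.667 = 0.333

0.333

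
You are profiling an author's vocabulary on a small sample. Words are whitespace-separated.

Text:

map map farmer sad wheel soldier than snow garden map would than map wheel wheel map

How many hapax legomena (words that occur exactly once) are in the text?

6

Frequencies: map:5, wheel:3, than:2, farmer:1, sad:1, soldier:1, snow:1, garden:1, would:1
Hapax (freq=1): farmer, garden, sad, snow, soldier, would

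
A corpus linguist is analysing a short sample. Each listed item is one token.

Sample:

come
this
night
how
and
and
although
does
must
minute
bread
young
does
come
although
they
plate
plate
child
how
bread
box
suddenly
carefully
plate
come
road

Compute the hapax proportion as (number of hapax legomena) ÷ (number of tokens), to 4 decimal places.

0.4074

Frequencies: come:3, plate:3, how:2, and:2, although:2, does:2, bread:2, this:1, night:1, must:1, minute:1, young:1, they:1, child:1, box:1, suddenly:1, carefully:1, road:1
Hapax count = 11; token count = 27.
Ratio = 11 / 27 = 0.4074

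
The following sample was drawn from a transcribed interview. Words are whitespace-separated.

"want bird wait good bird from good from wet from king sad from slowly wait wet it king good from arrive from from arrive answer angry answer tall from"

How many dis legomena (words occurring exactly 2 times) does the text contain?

6

Frequencies: from:8, good:3, bird:2, wait:2, wet:2, king:2, arrive:2, answer:2, want:1, sad:1, slowly:1, it:1, angry:1, tall:1
Words with frequency 2: answer, arrive, bird, king, wait, wet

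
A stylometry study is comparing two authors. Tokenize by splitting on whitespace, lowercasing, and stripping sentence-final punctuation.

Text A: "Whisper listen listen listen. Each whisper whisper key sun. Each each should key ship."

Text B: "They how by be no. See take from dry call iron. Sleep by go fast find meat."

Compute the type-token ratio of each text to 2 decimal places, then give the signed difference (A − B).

TTR(A) = 7/14 = 0.50
TTR(B) = 16/17 = 0.94
Difference = 0.50 − 0.94 = -0.44

-0.44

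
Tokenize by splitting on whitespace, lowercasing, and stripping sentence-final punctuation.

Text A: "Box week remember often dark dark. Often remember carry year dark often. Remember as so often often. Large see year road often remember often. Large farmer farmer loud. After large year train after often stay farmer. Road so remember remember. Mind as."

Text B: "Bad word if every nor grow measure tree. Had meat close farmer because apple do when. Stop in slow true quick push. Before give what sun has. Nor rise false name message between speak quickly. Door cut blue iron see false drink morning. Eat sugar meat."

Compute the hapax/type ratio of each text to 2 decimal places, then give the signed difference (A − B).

-0.49

A: hapax=8, V=18, ratio=0.44
B: hapax=40, V=43, ratio=0.93
Difference = 0.44 − 0.93 = -0.49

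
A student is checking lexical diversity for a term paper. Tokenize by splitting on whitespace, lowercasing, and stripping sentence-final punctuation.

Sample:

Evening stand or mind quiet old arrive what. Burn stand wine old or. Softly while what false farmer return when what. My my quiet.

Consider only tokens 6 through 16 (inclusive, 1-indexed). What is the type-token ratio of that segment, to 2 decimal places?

0.82

Segment tokens 6–16: old, arrive, what, burn, stand, wine, old, or, softly, while, what
Segment N = 11, segment V = 9.
TTR = 9 / 11 = 0.82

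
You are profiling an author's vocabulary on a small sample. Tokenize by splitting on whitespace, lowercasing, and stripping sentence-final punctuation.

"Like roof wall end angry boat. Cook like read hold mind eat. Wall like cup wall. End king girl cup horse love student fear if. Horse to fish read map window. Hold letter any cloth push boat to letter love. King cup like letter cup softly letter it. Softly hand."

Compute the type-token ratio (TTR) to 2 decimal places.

N = 50 tokens, V = 30 types.
TTR = V / N = 30 / 50 = 0.60

0.60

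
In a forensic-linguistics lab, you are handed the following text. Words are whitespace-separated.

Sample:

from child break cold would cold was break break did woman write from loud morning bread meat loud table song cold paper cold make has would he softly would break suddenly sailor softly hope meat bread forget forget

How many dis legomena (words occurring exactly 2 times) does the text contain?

6

Frequencies: break:4, cold:4, would:3, from:2, loud:2, bread:2, meat:2, softly:2, forget:2, child:1, was:1, did:1, woman:1, write:1, morning:1, table:1, song:1, paper:1, make:1, has:1, … (4 more, each freq 1)
Words with frequency 2: bread, forget, from, loud, meat, softly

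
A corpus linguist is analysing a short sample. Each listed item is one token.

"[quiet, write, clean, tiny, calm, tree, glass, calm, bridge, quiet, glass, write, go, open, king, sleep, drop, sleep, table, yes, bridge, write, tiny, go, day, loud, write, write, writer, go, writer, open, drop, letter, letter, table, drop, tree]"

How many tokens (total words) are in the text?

38

Tokens: quiet, write, clean, tiny, calm, tree, glass, calm, bridge, quiet, glass, write, go, open, king, sleep, drop, sleep, table, yes, bridge, write, tiny, go, day, loud, write, write, writer, go, writer, open, drop, letter, letter, table, drop, tree
N = 38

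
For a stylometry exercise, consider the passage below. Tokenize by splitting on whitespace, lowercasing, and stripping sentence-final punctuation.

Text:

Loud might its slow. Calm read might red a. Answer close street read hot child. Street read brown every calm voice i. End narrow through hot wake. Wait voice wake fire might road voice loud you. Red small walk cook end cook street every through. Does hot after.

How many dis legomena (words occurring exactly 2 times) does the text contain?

8

Frequencies: might:3, read:3, street:3, hot:3, voice:3, loud:2, calm:2, red:2, every:2, end:2, through:2, wake:2, cook:2, its:1, slow:1, a:1, answer:1, close:1, child:1, brown:1, … (10 more, each freq 1)
Words with frequency 2: calm, cook, end, every, loud, red, through, wake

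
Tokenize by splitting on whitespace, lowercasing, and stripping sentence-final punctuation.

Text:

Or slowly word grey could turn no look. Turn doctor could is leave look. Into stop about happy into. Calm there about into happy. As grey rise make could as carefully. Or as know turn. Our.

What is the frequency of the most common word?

3

Frequencies: could:3, turn:3, into:3, as:3, or:2, grey:2, look:2, about:2, happy:2, slowly:1, word:1, no:1, doctor:1, is:1, leave:1, stop:1, calm:1, there:1, rise:1, make:1, … (3 more, each freq 1)
Most common: 'could' with frequency 3.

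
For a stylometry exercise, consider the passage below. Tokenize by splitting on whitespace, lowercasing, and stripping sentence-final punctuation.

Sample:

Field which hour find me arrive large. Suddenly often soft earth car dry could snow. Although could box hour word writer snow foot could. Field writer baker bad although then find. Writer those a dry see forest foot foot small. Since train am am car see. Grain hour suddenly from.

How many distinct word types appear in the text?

Distinct types: {a, although, am, arrive, bad, baker, box, car, could, dry, earth, field, find, foot, forest, from, grain, hour, large, me, often, see, since, small, snow, soft, suddenly, then, those, train, which, word, writer}
V = 33

33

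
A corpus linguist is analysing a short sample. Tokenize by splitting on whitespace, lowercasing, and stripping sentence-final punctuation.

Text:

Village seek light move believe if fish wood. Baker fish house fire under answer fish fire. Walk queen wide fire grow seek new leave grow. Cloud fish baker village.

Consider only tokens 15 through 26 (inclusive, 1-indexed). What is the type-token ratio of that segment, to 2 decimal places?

0.83

Segment tokens 15–26: fish, fire, walk, queen, wide, fire, grow, seek, new, leave, grow, cloud
Segment N = 12, segment V = 10.
TTR = 10 / 12 = 0.83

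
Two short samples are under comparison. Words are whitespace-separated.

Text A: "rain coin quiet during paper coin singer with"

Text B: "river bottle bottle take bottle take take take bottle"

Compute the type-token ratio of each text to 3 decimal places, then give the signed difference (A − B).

TTR(A) = 7/8 = 0.875
TTR(B) = 3/9 = 0.333
Difference = 0.875 − 0.333 = 0.542

0.542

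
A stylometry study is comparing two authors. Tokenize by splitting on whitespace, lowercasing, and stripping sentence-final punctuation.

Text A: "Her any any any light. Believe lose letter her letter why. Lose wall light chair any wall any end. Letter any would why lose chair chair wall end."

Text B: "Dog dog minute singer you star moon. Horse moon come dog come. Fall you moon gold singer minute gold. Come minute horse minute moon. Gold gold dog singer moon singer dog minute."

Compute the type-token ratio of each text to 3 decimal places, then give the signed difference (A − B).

TTR(A) = 11/28 = 0.393
TTR(B) = 10/32 = 0.313
Difference = 0.393 − 0.313 = 0.080

0.080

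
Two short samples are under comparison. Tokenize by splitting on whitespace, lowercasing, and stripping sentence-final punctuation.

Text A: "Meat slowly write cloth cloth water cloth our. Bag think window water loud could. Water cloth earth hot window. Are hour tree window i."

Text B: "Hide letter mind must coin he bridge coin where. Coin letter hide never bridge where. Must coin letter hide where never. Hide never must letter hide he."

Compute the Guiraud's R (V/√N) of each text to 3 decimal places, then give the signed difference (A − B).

1.738

A: V=17, N=24, R=3.470
B: V=9, N=27, R=1.732
Difference = 3.470 − 1.732 = 1.738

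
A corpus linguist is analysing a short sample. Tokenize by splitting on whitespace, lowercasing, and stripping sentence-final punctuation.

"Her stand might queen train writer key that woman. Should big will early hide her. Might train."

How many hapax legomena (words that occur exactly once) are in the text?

Frequencies: her:2, might:2, train:2, stand:1, queen:1, writer:1, key:1, that:1, woman:1, should:1, big:1, will:1, early:1, hide:1
Hapax (freq=1): big, early, hide, key, queen, should, stand, that, will, woman, writer

11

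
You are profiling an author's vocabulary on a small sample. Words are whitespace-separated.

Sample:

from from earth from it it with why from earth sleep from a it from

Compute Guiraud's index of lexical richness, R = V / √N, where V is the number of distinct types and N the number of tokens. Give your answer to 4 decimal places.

N = 15, V = 7.
√N = 3.872983
R = 7 / 3.872983 = 1.8074

1.8074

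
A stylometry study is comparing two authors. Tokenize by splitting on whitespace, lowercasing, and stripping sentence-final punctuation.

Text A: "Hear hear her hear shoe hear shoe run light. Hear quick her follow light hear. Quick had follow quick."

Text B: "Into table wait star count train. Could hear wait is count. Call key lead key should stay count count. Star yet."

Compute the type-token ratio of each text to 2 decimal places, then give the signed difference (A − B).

TTR(A) = 8/19 = 0.42
TTR(B) = 15/21 = 0.71
Difference = 0.42 − 0.71 = -0.29

-0.29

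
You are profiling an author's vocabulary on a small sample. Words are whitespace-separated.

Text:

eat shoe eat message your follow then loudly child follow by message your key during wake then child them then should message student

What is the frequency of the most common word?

Frequencies: message:3, then:3, eat:2, your:2, follow:2, child:2, shoe:1, loudly:1, by:1, key:1, during:1, wake:1, them:1, should:1, student:1
Most common: 'message' with frequency 3.

3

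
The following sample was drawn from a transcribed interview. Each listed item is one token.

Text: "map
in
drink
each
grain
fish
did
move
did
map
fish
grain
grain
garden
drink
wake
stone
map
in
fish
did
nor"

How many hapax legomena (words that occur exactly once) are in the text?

Frequencies: map:3, grain:3, fish:3, did:3, in:2, drink:2, each:1, move:1, garden:1, wake:1, stone:1, nor:1
Hapax (freq=1): each, garden, move, nor, stone, wake

6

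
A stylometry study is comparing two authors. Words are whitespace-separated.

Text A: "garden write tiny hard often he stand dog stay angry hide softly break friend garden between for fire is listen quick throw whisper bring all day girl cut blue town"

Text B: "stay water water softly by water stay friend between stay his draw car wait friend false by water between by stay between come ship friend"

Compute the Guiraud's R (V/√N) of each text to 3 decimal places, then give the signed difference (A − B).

A: V=29, N=30, R=5.295
B: V=13, N=25, R=2.600
Difference = 5.295 − 2.600 = 2.695

2.695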